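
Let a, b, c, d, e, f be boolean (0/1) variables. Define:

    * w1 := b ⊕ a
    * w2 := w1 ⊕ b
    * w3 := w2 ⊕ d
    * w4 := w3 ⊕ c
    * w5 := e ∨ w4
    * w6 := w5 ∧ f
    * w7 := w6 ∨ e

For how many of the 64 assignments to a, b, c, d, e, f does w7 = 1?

40

w7 = w6 ∨ e must be 1, so at least one of w6, e is 1.
Enumerating the 64 input combinations, 40 give w7 = 1 and 24 give w7 = 0.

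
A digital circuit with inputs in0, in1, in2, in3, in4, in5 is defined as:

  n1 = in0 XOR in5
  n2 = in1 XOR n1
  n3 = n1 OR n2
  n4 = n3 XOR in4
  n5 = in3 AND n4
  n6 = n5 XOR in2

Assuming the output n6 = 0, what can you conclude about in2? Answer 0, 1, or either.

either

Both values of in2 occur among assignments with n6 = 0:
  in2=0: in0=0, in1=0, in2=0, in3=0, in4=0, in5=0
  in2=1: in0=0, in1=0, in2=1, in3=1, in4=0, in5=1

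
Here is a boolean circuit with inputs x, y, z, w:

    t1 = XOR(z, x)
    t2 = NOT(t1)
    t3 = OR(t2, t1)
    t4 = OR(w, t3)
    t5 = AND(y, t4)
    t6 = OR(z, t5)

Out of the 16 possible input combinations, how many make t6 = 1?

12

t6 = OR(z, t5) must be 1, so at least one of z, t5 is 1.
Enumerating the 16 input combinations, 12 give t6 = 1 and 4 give t6 = 0.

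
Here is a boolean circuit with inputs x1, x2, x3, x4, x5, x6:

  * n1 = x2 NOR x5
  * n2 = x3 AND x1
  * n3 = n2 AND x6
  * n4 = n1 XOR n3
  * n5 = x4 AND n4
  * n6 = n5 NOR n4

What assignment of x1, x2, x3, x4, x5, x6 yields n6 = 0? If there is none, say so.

n6 = n5 NOR n4 must be 0, so at least one of n5, n4 is 1.
Check with x1=1, x2=0, x3=0, x4=0, x5=0, x6=0:
n1 = x2 NOR x5 = 0 NOR 0 = 1
n2 = x3 AND x1 = 0 AND 1 = 0
n3 = n2 AND x6 = 0 AND 0 = 0
n4 = n1 XOR n3 = 1 XOR 0 = 1
n5 = x4 AND n4 = 0 AND 1 = 0
n6 = n5 NOR n4 = 0 NOR 1 = 0
So n6 = 0 as required.

x1=1, x2=0, x3=0, x4=0, x5=0, x6=0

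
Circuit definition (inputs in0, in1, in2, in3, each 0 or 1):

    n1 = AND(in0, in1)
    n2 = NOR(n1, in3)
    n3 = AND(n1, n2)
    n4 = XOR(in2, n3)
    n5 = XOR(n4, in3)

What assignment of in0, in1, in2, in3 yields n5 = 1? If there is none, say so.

n5 = XOR(n4, in3) must be 1, so n4 and in3 differ.
Check with in0=1, in1=0, in2=1, in3=0:
n1 = AND(in0, in1) = AND(1, 0) = 0
n2 = NOR(n1, in3) = NOR(0, 0) = 1
n3 = AND(n1, n2) = AND(0, 1) = 0
n4 = XOR(in2, n3) = XOR(1, 0) = 1
n5 = XOR(n4, in3) = XOR(1, 0) = 1
So n5 = 1 as required.

in0=1, in1=0, in2=1, in3=0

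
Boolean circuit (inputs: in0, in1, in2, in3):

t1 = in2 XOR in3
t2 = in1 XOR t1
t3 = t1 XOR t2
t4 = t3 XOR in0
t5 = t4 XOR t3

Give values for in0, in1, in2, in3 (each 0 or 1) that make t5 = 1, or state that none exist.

Check with in0=1, in1=0, in2=0, in3=0:
t1 = in2 XOR in3 = 0 XOR 0 = 0
t2 = in1 XOR t1 = 0 XOR 0 = 0
t3 = t1 XOR t2 = 0 XOR 0 = 0
t4 = t3 XOR in0 = 0 XOR 1 = 1
t5 = t4 XOR t3 = 1 XOR 0 = 1
So t5 = 1 as required.

in0=1, in1=0, in2=0, in3=0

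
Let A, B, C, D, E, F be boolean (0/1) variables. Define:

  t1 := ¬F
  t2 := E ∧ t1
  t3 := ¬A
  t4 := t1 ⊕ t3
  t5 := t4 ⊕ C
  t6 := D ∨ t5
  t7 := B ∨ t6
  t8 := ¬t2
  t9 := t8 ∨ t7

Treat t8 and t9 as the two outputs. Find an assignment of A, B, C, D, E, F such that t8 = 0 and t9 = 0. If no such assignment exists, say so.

A=1, B=0, C=1, D=0, E=1, F=0

Check with A=1, B=0, C=1, D=0, E=1, F=0:
t1 = ¬F = ¬0 = 1
t2 = E ∧ t1 = 1 ∧ 1 = 1
t3 = ¬A = ¬1 = 0
t4 = t1 ⊕ t3 = 1 ⊕ 0 = 1
t5 = t4 ⊕ C = 1 ⊕ 1 = 0
t6 = D ∨ t5 = 0 ∨ 0 = 0
t7 = B ∨ t6 = 0 ∨ 0 = 0
t8 = ¬t2 = ¬1 = 0
t9 = t8 ∨ t7 = 0 ∨ 0 = 0
So t8 = 0 and t9 = 0.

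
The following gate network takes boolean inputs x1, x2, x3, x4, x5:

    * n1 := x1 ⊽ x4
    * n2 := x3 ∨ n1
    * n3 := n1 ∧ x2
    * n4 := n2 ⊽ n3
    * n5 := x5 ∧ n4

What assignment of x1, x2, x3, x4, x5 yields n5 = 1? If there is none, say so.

x1=1 x2=1 x3=0 x4=1 x5=1

n5 = x5 ∧ n4 must be 1, so both x5 = 1 and n4 = 1.
n4 = n2 ⊽ n3 must be 1, so both n2 = 0 and n3 = 0.
n2 = x3 ∨ n1 must be 0, so both x3 = 0 and n1 = 0.
Check with x1=1 x2=1 x3=0 x4=1 x5=1:
n1 = x1 ⊽ x4 = 1 ⊽ 1 = 0
n2 = x3 ∨ n1 = 0 ∨ 0 = 0
n3 = n1 ∧ x2 = 0 ∧ 1 = 0
n4 = n2 ⊽ n3 = 0 ⊽ 0 = 1
n5 = x5 ∧ n4 = 1 ∧ 1 = 1
So n5 = 1 as required.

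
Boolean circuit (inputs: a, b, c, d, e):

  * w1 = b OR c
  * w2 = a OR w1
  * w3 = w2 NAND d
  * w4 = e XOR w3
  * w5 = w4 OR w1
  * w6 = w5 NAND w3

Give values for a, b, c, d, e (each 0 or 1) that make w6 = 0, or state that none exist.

a=1 b=1 c=0 d=0 e=0

w6 = w5 NAND w3 must be 0, so both w5 = 1 and w3 = 1.
w5 = w4 OR w1 must be 1, so at least one of w4, w1 is 1.
Check with a=1 b=1 c=0 d=0 e=0:
w1 = b OR c = 1 OR 0 = 1
w2 = a OR w1 = 1 OR 1 = 1
w3 = w2 NAND d = 1 NAND 0 = 1
w4 = e XOR w3 = 0 XOR 1 = 1
w5 = w4 OR w1 = 1 OR 1 = 1
w6 = w5 NAND w3 = 1 NAND 1 = 0
So w6 = 0 as required.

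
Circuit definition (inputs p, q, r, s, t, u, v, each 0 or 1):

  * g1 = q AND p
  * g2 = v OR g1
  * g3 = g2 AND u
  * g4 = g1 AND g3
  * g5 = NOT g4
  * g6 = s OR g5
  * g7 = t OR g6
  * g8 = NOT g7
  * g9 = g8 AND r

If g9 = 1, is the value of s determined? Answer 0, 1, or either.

0

g9 = g8 AND r must be 1, so both g8 = 1 and r = 1.
Every assignment with g9 = 1 has s = 0; there are 2 such assignment(s).
  p=1, q=1, r=1, s=0, t=0, u=1, v=0
  p=1, q=1, r=1, s=0, t=0, u=1, v=1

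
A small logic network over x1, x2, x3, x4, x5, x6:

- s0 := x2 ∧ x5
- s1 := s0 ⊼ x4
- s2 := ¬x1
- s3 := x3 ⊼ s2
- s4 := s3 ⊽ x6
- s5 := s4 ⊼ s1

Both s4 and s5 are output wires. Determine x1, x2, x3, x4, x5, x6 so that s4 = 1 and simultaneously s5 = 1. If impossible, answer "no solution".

Check with x1=0 x2=1 x3=1 x4=1 x5=1 x6=0:
s0 = x2 ∧ x5 = 1 ∧ 1 = 1
s1 = s0 ⊼ x4 = 1 ⊼ 1 = 0
s2 = ¬x1 = ¬0 = 1
s3 = x3 ⊼ s2 = 1 ⊼ 1 = 0
s4 = s3 ⊽ x6 = 0 ⊽ 0 = 1
s5 = s4 ⊼ s1 = 1 ⊼ 0 = 1
So s4 = 1 and s5 = 1.

x1=0 x2=1 x3=1 x4=1 x5=1 x6=0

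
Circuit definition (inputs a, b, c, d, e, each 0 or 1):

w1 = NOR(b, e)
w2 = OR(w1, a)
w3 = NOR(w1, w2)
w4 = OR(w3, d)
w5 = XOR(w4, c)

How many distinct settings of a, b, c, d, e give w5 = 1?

16

w5 = XOR(w4, c) must be 1, so w4 and c differ.
Enumerating the 32 input combinations, 16 give w5 = 1 and 16 give w5 = 0.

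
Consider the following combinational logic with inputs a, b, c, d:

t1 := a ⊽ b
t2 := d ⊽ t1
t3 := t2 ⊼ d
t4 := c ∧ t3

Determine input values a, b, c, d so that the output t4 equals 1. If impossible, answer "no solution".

a=0, b=1, c=1, d=1

t4 = c ∧ t3 must be 1, so both c = 1 and t3 = 1.
t3 = t2 ⊼ d must be 1, so at least one of t2, d is 0.
Check with a=0, b=1, c=1, d=1:
t1 = a ⊽ b = 0 ⊽ 1 = 0
t2 = d ⊽ t1 = 1 ⊽ 0 = 0
t3 = t2 ⊼ d = 0 ⊼ 1 = 1
t4 = c ∧ t3 = 1 ∧ 1 = 1
So t4 = 1 as required.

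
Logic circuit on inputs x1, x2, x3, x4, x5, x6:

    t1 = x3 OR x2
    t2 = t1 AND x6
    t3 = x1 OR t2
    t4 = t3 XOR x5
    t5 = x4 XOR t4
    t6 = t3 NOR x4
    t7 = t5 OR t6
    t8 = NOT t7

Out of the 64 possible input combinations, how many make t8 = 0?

t8 = NOT t7 must be 0, so t7 = 1.
t7 = t5 OR t6 must be 1, so at least one of t5, t6 is 1.
Enumerating the 64 input combinations, 37 give t8 = 0 and 27 give t8 = 1.

37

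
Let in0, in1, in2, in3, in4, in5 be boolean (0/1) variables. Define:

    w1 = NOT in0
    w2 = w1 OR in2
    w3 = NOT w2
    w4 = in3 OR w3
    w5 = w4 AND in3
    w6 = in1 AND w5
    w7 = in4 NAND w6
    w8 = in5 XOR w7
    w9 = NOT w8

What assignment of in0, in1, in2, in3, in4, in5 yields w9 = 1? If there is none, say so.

in0=0 in1=1 in2=1 in3=0 in4=0 in5=1

w9 = NOT w8 must be 1, so w8 = 0.
Check with in0=0 in1=1 in2=1 in3=0 in4=0 in5=1:
w1 = NOT in0 = NOT 0 = 1
w2 = w1 OR in2 = 1 OR 1 = 1
w3 = NOT w2 = NOT 1 = 0
w4 = in3 OR w3 = 0 OR 0 = 0
w5 = w4 AND in3 = 0 AND 0 = 0
w6 = in1 AND w5 = 1 AND 0 = 0
w7 = in4 NAND w6 = 0 NAND 0 = 1
w8 = in5 XOR w7 = 1 XOR 1 = 0
w9 = NOT w8 = NOT 0 = 1
So w9 = 1 as required.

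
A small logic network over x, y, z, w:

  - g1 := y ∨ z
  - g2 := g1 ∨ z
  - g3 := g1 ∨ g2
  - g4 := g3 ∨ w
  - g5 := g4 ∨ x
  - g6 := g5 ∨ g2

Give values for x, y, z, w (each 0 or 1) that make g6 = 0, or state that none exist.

x=0 y=0 z=0 w=0

Check with x=0 y=0 z=0 w=0:
g1 = y ∨ z = 0 ∨ 0 = 0
g2 = g1 ∨ z = 0 ∨ 0 = 0
g3 = g1 ∨ g2 = 0 ∨ 0 = 0
g4 = g3 ∨ w = 0 ∨ 0 = 0
g5 = g4 ∨ x = 0 ∨ 0 = 0
g6 = g5 ∨ g2 = 0 ∨ 0 = 0
So g6 = 0 as required.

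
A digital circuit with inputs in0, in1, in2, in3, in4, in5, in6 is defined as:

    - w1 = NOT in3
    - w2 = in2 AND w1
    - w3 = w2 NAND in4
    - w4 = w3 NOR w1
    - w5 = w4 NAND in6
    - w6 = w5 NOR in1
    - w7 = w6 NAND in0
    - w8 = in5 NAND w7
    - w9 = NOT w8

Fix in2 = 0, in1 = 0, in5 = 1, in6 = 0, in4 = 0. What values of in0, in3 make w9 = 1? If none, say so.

Check with in2 = 0, in1 = 0, in5 = 1, in6 = 0, in4 = 0 and in0=0, in3=0:
w1 = NOT in3 = NOT 0 = 1
w2 = in2 AND w1 = 0 AND 1 = 0
w3 = w2 NAND in4 = 0 NAND 0 = 1
w4 = w3 NOR w1 = 1 NOR 1 = 0
w5 = w4 NAND in6 = 0 NAND 0 = 1
w6 = w5 NOR in1 = 1 NOR 0 = 0
w7 = w6 NAND in0 = 0 NAND 0 = 1
w8 = in5 NAND w7 = 1 NAND 1 = 0
w9 = NOT w8 = NOT 0 = 1
So w9 = 1.

in0=0 in3=0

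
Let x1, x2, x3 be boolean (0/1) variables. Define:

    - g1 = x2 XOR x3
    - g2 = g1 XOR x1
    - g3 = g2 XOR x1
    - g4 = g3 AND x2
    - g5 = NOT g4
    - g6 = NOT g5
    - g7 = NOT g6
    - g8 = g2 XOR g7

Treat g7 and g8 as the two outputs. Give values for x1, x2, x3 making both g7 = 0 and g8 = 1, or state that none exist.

x1=0, x2=1, x3=0

Check with x1=0, x2=1, x3=0:
g1 = x2 XOR x3 = 1 XOR 0 = 1
g2 = g1 XOR x1 = 1 XOR 0 = 1
g3 = g2 XOR x1 = 1 XOR 0 = 1
g4 = g3 AND x2 = 1 AND 1 = 1
g5 = NOT g4 = NOT 1 = 0
g6 = NOT g5 = NOT 0 = 1
g7 = NOT g6 = NOT 1 = 0
g8 = g2 XOR g7 = 1 XOR 0 = 1
So g7 = 0 and g8 = 1.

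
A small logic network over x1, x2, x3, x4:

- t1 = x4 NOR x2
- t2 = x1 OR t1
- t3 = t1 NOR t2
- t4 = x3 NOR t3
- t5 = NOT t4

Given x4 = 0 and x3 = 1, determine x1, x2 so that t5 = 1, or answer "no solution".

Check with x4 = 0 and x3 = 1 and x1=1, x2=1:
t1 = x4 NOR x2 = 0 NOR 1 = 0
t2 = x1 OR t1 = 1 OR 0 = 1
t3 = t1 NOR t2 = 0 NOR 1 = 0
t4 = x3 NOR t3 = 1 NOR 0 = 0
t5 = NOT t4 = NOT 0 = 1
So t5 = 1.

x1=1, x2=1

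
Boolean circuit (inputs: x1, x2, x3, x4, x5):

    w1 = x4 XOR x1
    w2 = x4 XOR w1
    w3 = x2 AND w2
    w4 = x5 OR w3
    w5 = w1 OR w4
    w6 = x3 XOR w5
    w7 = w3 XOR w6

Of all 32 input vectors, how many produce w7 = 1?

w7 = w3 XOR w6 must be 1, so w3 and w6 differ.
Enumerating the 32 input combinations, 16 give w7 = 1 and 16 give w7 = 0.

16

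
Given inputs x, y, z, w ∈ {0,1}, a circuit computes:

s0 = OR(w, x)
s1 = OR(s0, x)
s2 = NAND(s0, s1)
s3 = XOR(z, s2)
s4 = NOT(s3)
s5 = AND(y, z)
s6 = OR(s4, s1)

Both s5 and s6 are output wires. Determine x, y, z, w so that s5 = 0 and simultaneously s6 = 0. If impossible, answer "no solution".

x=0, y=1, z=0, w=0

Check with x=0, y=1, z=0, w=0:
s0 = OR(w, x) = OR(0, 0) = 0
s1 = OR(s0, x) = OR(0, 0) = 0
s2 = NAND(s0, s1) = NAND(0, 0) = 1
s3 = XOR(z, s2) = XOR(0, 1) = 1
s4 = NOT(s3) = NOT 1 = 0
s5 = AND(y, z) = AND(1, 0) = 0
s6 = OR(s4, s1) = OR(0, 0) = 0
So s5 = 0 and s6 = 0.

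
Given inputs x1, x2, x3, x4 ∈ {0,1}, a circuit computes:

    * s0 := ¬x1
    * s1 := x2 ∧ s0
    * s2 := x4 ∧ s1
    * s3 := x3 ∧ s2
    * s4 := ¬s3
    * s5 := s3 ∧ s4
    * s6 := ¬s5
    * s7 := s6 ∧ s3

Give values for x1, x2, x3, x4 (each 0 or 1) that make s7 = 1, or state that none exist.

s7 = s6 ∧ s3 must be 1, so both s6 = 1 and s3 = 1.
Check with x1=0 x2=1 x3=1 x4=1:
s0 = ¬x1 = ¬0 = 1
s1 = x2 ∧ s0 = 1 ∧ 1 = 1
s2 = x4 ∧ s1 = 1 ∧ 1 = 1
s3 = x3 ∧ s2 = 1 ∧ 1 = 1
s4 = ¬s3 = ¬1 = 0
s5 = s3 ∧ s4 = 1 ∧ 0 = 0
s6 = ¬s5 = ¬0 = 1
s7 = s6 ∧ s3 = 1 ∧ 1 = 1
So s7 = 1 as required.

x1=0 x2=1 x3=1 x4=1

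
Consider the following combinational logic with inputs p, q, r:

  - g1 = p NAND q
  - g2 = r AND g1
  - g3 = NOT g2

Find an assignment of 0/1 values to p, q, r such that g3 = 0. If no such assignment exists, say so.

p=1, q=0, r=1

Check with p=1, q=0, r=1:
g1 = p NAND q = 1 NAND 0 = 1
g2 = r AND g1 = 1 AND 1 = 1
g3 = NOT g2 = NOT 1 = 0
So g3 = 0 as required.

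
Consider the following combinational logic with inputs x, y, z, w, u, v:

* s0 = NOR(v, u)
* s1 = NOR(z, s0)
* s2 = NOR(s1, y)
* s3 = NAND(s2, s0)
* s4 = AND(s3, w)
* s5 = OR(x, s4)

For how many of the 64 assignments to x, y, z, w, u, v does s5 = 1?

46

s5 = OR(x, s4) must be 1, so at least one of x, s4 is 1.
Enumerating the 64 input combinations, 46 give s5 = 1 and 18 give s5 = 0.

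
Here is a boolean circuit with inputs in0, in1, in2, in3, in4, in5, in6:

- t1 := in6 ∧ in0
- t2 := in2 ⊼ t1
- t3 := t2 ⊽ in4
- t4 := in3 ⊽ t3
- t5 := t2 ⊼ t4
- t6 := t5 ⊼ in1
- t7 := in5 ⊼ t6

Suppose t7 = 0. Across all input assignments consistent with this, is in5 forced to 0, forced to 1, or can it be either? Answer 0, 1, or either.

t7 = in5 ⊼ t6 must be 0, so both in5 = 1 and t6 = 1.
t6 = t5 ⊼ in1 must be 1, so at least one of t5, in1 is 0.
Every assignment with t7 = 0 has in5 = 1; there are 46 such assignment(s).

1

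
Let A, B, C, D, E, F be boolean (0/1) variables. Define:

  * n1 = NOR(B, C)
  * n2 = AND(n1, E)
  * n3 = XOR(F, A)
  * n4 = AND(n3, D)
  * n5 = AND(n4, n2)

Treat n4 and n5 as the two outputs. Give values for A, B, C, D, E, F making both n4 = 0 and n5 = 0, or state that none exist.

Check with A=1, B=0, C=0, D=0, E=0, F=1:
n1 = NOR(B, C) = NOR(0, 0) = 1
n2 = AND(n1, E) = AND(1, 0) = 0
n3 = XOR(F, A) = XOR(1, 1) = 0
n4 = AND(n3, D) = AND(0, 0) = 0
n5 = AND(n4, n2) = AND(0, 0) = 0
So n4 = 0 and n5 = 0.

A=1, B=0, C=0, D=0, E=0, F=1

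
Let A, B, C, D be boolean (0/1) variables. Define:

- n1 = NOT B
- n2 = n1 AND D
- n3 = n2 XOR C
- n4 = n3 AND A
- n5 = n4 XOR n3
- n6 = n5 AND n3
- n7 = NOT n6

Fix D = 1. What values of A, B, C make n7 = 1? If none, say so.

A=1, B=0, C=0

n7 = NOT n6 must be 1, so n6 = 0.
n6 = n5 AND n3 must be 0, so at least one of n5, n3 is 0.
Check with D = 1 and A=1, B=0, C=0:
n1 = NOT B = NOT 0 = 1
n2 = n1 AND D = 1 AND 1 = 1
n3 = n2 XOR C = 1 XOR 0 = 1
n4 = n3 AND A = 1 AND 1 = 1
n5 = n4 XOR n3 = 1 XOR 1 = 0
n6 = n5 AND n3 = 0 AND 1 = 0
n7 = NOT n6 = NOT 0 = 1
So n7 = 1.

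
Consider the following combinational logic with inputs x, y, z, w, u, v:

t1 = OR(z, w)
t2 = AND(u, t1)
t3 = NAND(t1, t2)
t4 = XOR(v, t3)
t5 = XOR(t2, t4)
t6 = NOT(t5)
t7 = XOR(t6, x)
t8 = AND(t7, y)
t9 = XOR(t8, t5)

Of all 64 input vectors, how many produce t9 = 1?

t9 = XOR(t8, t5) must be 1, so t8 and t5 differ.
Enumerating the 64 input combinations, 32 give t9 = 1 and 32 give t9 = 0.

32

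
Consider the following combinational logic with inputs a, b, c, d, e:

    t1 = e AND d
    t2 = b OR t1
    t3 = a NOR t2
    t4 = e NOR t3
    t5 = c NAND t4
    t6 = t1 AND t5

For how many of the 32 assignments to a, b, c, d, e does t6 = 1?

t6 = t1 AND t5 must be 1, so both t1 = 1 and t5 = 1.
Enumerating the 32 input combinations, 8 give t6 = 1 and 24 give t6 = 0.

8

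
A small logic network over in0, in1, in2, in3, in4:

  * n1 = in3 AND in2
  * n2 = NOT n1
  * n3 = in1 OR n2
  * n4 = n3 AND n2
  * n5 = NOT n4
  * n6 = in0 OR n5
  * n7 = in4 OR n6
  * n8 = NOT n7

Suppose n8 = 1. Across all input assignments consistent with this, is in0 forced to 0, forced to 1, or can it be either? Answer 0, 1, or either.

n8 = NOT n7 must be 1, so n7 = 0.
n7 = in4 OR n6 must be 0, so both in4 = 0 and n6 = 0.
n6 = in0 OR n5 must be 0, so both in0 = 0 and n5 = 0.
Every assignment with n8 = 1 has in0 = 0; there are 6 such assignment(s).

0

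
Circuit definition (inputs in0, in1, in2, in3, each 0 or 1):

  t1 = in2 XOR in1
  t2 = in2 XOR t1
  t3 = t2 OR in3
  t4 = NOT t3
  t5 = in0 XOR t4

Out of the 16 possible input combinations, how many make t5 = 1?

8

t5 = in0 XOR t4 must be 1, so in0 and t4 differ.
Enumerating the 16 input combinations, 8 give t5 = 1 and 8 give t5 = 0.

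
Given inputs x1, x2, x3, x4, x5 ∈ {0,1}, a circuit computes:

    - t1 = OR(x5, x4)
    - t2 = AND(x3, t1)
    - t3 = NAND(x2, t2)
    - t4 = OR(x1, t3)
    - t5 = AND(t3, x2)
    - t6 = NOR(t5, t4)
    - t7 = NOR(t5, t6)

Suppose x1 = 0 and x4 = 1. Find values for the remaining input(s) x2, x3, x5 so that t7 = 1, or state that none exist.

t7 = NOR(t5, t6) must be 1, so both t5 = 0 and t6 = 0.
t5 = AND(t3, x2) must be 0, so at least one of t3, x2 is 0.
Check with x1 = 0 and x4 = 1 and x2=0, x3=0, x5=1:
t1 = OR(x5, x4) = OR(1, 1) = 1
t2 = AND(x3, t1) = AND(0, 1) = 0
t3 = NAND(x2, t2) = NAND(0, 0) = 1
t4 = OR(x1, t3) = OR(0, 1) = 1
t5 = AND(t3, x2) = AND(1, 0) = 0
t6 = NOR(t5, t4) = NOR(0, 1) = 0
t7 = NOR(t5, t6) = NOR(0, 0) = 1
So t7 = 1.

x2=0 x3=0 x5=1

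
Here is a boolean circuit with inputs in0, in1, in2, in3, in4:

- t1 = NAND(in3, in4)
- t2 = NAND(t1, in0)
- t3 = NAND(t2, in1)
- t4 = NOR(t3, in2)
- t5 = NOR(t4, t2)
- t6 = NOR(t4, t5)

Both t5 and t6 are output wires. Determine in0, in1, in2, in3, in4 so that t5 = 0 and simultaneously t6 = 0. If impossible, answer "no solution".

in0=1, in1=1, in2=0, in3=1, in4=1

Check with in0=1, in1=1, in2=0, in3=1, in4=1:
t1 = NAND(in3, in4) = NAND(1, 1) = 0
t2 = NAND(t1, in0) = NAND(0, 1) = 1
t3 = NAND(t2, in1) = NAND(1, 1) = 0
t4 = NOR(t3, in2) = NOR(0, 0) = 1
t5 = NOR(t4, t2) = NOR(1, 1) = 0
t6 = NOR(t4, t5) = NOR(1, 0) = 0
So t5 = 0 and t6 = 0.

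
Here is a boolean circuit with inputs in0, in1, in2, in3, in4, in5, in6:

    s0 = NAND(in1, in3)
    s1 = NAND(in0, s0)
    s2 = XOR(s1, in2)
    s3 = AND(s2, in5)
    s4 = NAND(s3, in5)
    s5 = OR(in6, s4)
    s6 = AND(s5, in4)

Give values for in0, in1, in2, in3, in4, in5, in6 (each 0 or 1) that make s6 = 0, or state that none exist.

s6 = AND(s5, in4) must be 0, so at least one of s5, in4 is 0.
Check with in0=1 in1=1 in2=1 in3=0 in4=0 in5=1 in6=1:
s0 = NAND(in1, in3) = NAND(1, 0) = 1
s1 = NAND(in0, s0) = NAND(1, 1) = 0
s2 = XOR(s1, in2) = XOR(0, 1) = 1
s3 = AND(s2, in5) = AND(1, 1) = 1
s4 = NAND(s3, in5) = NAND(1, 1) = 0
s5 = OR(in6, s4) = OR(1, 0) = 1
s6 = AND(s5, in4) = AND(1, 0) = 0
So s6 = 0 as required.

in0=1 in1=1 in2=1 in3=0 in4=0 in5=1 in6=1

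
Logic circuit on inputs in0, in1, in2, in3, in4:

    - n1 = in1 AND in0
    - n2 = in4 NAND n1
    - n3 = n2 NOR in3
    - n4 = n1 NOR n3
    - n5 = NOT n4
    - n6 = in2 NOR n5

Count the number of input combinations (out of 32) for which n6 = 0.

n6 = in2 NOR n5 must be 0, so at least one of in2, n5 is 1.
Enumerating the 32 input combinations, 20 give n6 = 0 and 12 give n6 = 1.

20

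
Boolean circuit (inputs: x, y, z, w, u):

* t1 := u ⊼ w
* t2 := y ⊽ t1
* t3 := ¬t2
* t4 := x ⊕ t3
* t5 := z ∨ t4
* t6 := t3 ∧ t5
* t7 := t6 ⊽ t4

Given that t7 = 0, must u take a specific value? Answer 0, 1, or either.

either

Both values of u occur among assignments with t7 = 0:
  u=0: x=0, y=0, z=0, w=0, u=0
  u=1: x=0, y=0, z=0, w=0, u=1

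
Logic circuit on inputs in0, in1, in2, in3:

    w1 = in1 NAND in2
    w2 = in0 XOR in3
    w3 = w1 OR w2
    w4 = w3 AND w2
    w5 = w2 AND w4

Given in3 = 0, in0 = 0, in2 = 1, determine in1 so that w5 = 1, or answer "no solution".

With in3 = 0, in0 = 0, in2 = 1 fixed, none of the 2 settings of in1 give w5 = 1.
For example, with in1=1:
w1 = in1 NAND in2 = 1 NAND 1 = 0
w2 = in0 XOR in3 = 0 XOR 0 = 0
w3 = w1 OR w2 = 0 OR 0 = 0
w4 = w3 AND w2 = 0 AND 0 = 0
w5 = w2 AND w4 = 0 AND 0 = 0
giving w5 = 0 ≠ 1.

no solution exists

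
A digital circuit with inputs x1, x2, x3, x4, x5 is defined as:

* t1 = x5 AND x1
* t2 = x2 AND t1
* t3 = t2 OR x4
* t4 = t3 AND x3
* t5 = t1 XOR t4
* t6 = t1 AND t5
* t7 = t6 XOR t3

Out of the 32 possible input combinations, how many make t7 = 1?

t7 = t6 XOR t3 must be 1, so t6 and t3 differ.
Enumerating the 32 input combinations, 17 give t7 = 1 and 15 give t7 = 0.

17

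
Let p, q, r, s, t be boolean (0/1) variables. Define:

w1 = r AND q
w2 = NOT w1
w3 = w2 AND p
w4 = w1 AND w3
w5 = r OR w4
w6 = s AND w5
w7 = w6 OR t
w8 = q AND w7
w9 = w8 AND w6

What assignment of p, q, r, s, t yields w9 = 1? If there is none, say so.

p=0 q=1 r=1 s=1 t=1

Check with p=0 q=1 r=1 s=1 t=1:
w1 = r AND q = 1 AND 1 = 1
w2 = NOT w1 = NOT 1 = 0
w3 = w2 AND p = 0 AND 0 = 0
w4 = w1 AND w3 = 1 AND 0 = 0
w5 = r OR w4 = 1 OR 0 = 1
w6 = s AND w5 = 1 AND 1 = 1
w7 = w6 OR t = 1 OR 1 = 1
w8 = q AND w7 = 1 AND 1 = 1
w9 = w8 AND w6 = 1 AND 1 = 1
So w9 = 1 as required.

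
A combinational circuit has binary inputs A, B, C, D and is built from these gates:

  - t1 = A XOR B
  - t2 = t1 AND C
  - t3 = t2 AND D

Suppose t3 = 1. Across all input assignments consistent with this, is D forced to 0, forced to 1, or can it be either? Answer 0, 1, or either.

1

t3 = t2 AND D must be 1, so both t2 = 1 and D = 1.
Every assignment with t3 = 1 has D = 1; there are 2 such assignment(s).
  A=0, B=1, C=1, D=1
  A=1, B=0, C=1, D=1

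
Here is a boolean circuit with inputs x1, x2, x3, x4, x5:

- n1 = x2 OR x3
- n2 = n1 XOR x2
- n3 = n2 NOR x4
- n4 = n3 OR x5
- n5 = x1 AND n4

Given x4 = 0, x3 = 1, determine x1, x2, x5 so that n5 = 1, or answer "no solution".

x1=1, x2=1, x5=1

n5 = x1 AND n4 must be 1, so both x1 = 1 and n4 = 1.
Check with x4 = 0, x3 = 1 and x1=1, x2=1, x5=1:
n1 = x2 OR x3 = 1 OR 1 = 1
n2 = n1 XOR x2 = 1 XOR 1 = 0
n3 = n2 NOR x4 = 0 NOR 0 = 1
n4 = n3 OR x5 = 1 OR 1 = 1
n5 = x1 AND n4 = 1 AND 1 = 1
So n5 = 1.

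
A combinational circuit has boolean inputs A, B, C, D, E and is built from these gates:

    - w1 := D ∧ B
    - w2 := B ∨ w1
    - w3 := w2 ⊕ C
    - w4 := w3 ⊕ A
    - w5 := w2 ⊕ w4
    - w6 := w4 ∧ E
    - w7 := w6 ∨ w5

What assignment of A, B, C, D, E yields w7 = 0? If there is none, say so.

Check with A=0, B=0, C=0, D=1, E=0:
w1 = D ∧ B = 1 ∧ 0 = 0
w2 = B ∨ w1 = 0 ∨ 0 = 0
w3 = w2 ⊕ C = 0 ⊕ 0 = 0
w4 = w3 ⊕ A = 0 ⊕ 0 = 0
w5 = w2 ⊕ w4 = 0 ⊕ 0 = 0
w6 = w4 ∧ E = 0 ∧ 0 = 0
w7 = w6 ∨ w5 = 0 ∨ 0 = 0
So w7 = 0 as required.

A=0, B=0, C=0, D=1, E=0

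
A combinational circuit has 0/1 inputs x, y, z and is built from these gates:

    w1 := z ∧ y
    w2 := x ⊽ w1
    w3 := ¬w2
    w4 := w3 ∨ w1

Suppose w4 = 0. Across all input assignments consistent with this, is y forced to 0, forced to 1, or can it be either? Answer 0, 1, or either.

Both values of y occur among assignments with w4 = 0:
  y=0: x=0, y=0, z=0
  y=1: x=0, y=1, z=0

either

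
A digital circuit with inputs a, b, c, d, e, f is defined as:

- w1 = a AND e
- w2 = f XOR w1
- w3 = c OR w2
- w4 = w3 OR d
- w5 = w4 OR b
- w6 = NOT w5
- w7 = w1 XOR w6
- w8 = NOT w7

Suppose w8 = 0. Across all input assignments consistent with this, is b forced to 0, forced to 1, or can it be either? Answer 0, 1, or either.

either

Both values of b occur among assignments with w8 = 0:
  b=0: a=0, b=0, c=0, d=0, e=0, f=0
  b=1: a=1, b=1, c=0, d=0, e=1, f=0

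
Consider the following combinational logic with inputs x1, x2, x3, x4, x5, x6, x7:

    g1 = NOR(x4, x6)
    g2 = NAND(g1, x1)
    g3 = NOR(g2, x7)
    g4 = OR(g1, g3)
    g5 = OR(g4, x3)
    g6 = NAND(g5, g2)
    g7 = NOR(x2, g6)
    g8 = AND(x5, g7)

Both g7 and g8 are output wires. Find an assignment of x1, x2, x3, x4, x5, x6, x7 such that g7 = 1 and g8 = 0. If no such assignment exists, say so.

x1=0, x2=0, x3=1, x4=0, x5=0, x6=1, x7=1

Check with x1=0, x2=0, x3=1, x4=0, x5=0, x6=1, x7=1:
g1 = NOR(x4, x6) = NOR(0, 1) = 0
g2 = NAND(g1, x1) = NAND(0, 0) = 1
g3 = NOR(g2, x7) = NOR(1, 1) = 0
g4 = OR(g1, g3) = OR(0, 0) = 0
g5 = OR(g4, x3) = OR(0, 1) = 1
g6 = NAND(g5, g2) = NAND(1, 1) = 0
g7 = NOR(x2, g6) = NOR(0, 0) = 1
g8 = AND(x5, g7) = AND(0, 1) = 0
So g7 = 1 and g8 = 0.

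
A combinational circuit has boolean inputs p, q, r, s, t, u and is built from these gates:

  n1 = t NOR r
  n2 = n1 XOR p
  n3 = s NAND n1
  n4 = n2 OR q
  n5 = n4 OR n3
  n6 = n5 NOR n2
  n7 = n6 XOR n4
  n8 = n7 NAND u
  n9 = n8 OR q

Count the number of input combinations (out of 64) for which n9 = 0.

n9 = n8 OR q must be 0, so both n8 = 0 and q = 0.
Enumerating the 64 input combinations, 9 give n9 = 0 and 55 give n9 = 1.

9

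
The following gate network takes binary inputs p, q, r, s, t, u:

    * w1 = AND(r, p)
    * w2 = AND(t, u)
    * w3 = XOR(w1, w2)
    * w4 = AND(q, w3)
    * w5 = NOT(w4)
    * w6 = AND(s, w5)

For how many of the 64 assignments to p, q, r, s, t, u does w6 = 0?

w6 = AND(s, w5) must be 0, so at least one of s, w5 is 0.
Enumerating the 64 input combinations, 38 give w6 = 0 and 26 give w6 = 1.

38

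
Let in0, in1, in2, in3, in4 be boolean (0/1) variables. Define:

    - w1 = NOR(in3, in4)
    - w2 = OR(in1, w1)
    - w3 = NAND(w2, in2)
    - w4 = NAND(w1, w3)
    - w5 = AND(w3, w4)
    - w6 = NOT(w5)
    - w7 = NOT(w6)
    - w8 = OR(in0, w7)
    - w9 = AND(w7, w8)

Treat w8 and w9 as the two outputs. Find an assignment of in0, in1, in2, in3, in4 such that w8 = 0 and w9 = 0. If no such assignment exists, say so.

Check with in0=0, in1=1, in2=1, in3=0, in4=0:
w1 = NOR(in3, in4) = NOR(0, 0) = 1
w2 = OR(in1, w1) = OR(1, 1) = 1
w3 = NAND(w2, in2) = NAND(1, 1) = 0
w4 = NAND(w1, w3) = NAND(1, 0) = 1
w5 = AND(w3, w4) = AND(0, 1) = 0
w6 = NOT(w5) = NOT 0 = 1
w7 = NOT(w6) = NOT 1 = 0
w8 = OR(in0, w7) = OR(0, 0) = 0
w9 = AND(w7, w8) = AND(0, 0) = 0
So w8 = 0 and w9 = 0.

in0=0, in1=1, in2=1, in3=0, in4=0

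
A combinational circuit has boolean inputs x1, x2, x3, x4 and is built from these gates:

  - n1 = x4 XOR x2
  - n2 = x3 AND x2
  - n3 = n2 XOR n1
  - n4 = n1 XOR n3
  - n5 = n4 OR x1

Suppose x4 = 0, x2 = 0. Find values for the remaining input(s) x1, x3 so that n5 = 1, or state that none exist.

x1=1, x3=1

Check with x4 = 0, x2 = 0 and x1=1, x3=1:
n1 = x4 XOR x2 = 0 XOR 0 = 0
n2 = x3 AND x2 = 1 AND 0 = 0
n3 = n2 XOR n1 = 0 XOR 0 = 0
n4 = n1 XOR n3 = 0 XOR 0 = 0
n5 = n4 OR x1 = 0 OR 1 = 1
So n5 = 1.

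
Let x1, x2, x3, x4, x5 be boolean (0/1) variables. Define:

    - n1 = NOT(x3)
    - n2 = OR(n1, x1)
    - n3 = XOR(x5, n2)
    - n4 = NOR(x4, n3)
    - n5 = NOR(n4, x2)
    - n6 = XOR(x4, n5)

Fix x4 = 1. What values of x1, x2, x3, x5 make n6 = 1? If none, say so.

Check with x4 = 1 and x1=1, x2=1, x3=1, x5=0:
n1 = NOT(x3) = NOT 1 = 0
n2 = OR(n1, x1) = OR(0, 1) = 1
n3 = XOR(x5, n2) = XOR(0, 1) = 1
n4 = NOR(x4, n3) = NOR(1, 1) = 0
n5 = NOR(n4, x2) = NOR(0, 1) = 0
n6 = XOR(x4, n5) = XOR(1, 0) = 1
So n6 = 1.

x1=1 x2=1 x3=1 x5=0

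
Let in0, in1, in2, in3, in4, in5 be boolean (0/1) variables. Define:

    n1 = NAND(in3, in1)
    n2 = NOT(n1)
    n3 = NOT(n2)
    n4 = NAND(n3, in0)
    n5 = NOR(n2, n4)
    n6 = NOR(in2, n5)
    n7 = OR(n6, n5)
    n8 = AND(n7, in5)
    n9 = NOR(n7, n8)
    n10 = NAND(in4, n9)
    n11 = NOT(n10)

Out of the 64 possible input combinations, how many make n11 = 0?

n11 = NOT(n10) must be 0, so n10 = 1.
n10 = NAND(in4, n9) must be 1, so at least one of in4, n9 is 0.
Enumerating the 64 input combinations, 54 give n11 = 0 and 10 give n11 = 1.

54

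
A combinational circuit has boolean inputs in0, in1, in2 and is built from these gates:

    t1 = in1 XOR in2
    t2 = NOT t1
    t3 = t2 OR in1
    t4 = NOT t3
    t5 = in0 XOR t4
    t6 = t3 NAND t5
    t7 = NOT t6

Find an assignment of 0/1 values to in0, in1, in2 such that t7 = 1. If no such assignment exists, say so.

in0=1 in1=1 in2=0

t7 = NOT t6 must be 1, so t6 = 0.
t6 = t3 NAND t5 must be 0, so both t3 = 1 and t5 = 1.
Check with in0=1 in1=1 in2=0:
t1 = in1 XOR in2 = 1 XOR 0 = 1
t2 = NOT t1 = NOT 1 = 0
t3 = t2 OR in1 = 0 OR 1 = 1
t4 = NOT t3 = NOT 1 = 0
t5 = in0 XOR t4 = 1 XOR 0 = 1
t6 = t3 NAND t5 = 1 NAND 1 = 0
t7 = NOT t6 = NOT 0 = 1
So t7 = 1 as required.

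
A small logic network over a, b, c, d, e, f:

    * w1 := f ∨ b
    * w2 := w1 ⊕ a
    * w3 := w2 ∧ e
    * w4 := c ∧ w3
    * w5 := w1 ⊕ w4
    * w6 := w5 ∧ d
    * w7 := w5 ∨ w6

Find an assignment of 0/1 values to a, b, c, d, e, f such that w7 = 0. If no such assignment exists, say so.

a=0 b=0 c=0 d=1 e=0 f=0

Check with a=0 b=0 c=0 d=1 e=0 f=0:
w1 = f ∨ b = 0 ∨ 0 = 0
w2 = w1 ⊕ a = 0 ⊕ 0 = 0
w3 = w2 ∧ e = 0 ∧ 0 = 0
w4 = c ∧ w3 = 0 ∧ 0 = 0
w5 = w1 ⊕ w4 = 0 ⊕ 0 = 0
w6 = w5 ∧ d = 0 ∧ 1 = 0
w7 = w5 ∨ w6 = 0 ∨ 0 = 0
So w7 = 0 as required.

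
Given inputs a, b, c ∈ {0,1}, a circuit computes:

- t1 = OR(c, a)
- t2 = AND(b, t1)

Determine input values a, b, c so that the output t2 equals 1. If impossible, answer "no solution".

t2 = AND(b, t1) must be 1, so both b = 1 and t1 = 1.
t1 = OR(c, a) must be 1, so at least one of c, a is 1.
Check with a=0 b=1 c=1:
t1 = OR(c, a) = OR(1, 0) = 1
t2 = AND(b, t1) = AND(1, 1) = 1
So t2 = 1 as required.

a=0 b=1 c=1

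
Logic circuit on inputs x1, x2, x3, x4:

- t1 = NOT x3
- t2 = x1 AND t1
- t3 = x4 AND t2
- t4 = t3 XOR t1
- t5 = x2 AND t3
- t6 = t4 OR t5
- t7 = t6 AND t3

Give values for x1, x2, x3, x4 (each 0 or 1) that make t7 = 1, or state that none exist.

t7 = t6 AND t3 must be 1, so both t6 = 1 and t3 = 1.
t6 = t4 OR t5 must be 1, so at least one of t4, t5 is 1.
t3 = x4 AND t2 must be 1, so both x4 = 1 and t2 = 1.
Check with x1=1, x2=1, x3=0, x4=1:
t1 = NOT x3 = NOT 0 = 1
t2 = x1 AND t1 = 1 AND 1 = 1
t3 = x4 AND t2 = 1 AND 1 = 1
t4 = t3 XOR t1 = 1 XOR 1 = 0
t5 = x2 AND t3 = 1 AND 1 = 1
t6 = t4 OR t5 = 0 OR 1 = 1
t7 = t6 AND t3 = 1 AND 1 = 1
So t7 = 1 as required.

x1=1, x2=1, x3=0, x4=1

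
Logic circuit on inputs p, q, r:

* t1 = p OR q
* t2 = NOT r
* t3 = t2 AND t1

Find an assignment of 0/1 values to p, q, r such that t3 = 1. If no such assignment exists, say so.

p=0, q=1, r=0

t3 = t2 AND t1 must be 1, so both t2 = 1 and t1 = 1.
t2 = NOT r must be 1, so r = 0.
Check with p=0, q=1, r=0:
t1 = p OR q = 0 OR 1 = 1
t2 = NOT r = NOT 0 = 1
t3 = t2 AND t1 = 1 AND 1 = 1
So t3 = 1 as required.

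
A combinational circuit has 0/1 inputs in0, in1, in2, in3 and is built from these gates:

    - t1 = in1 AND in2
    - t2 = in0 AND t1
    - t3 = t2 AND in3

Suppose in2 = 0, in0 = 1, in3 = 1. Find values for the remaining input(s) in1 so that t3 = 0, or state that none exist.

Check with in2 = 0, in0 = 1, in3 = 1 and in1=0:
t1 = in1 AND in2 = 0 AND 0 = 0
t2 = in0 AND t1 = 1 AND 0 = 0
t3 = t2 AND in3 = 0 AND 1 = 0
So t3 = 0.

in1=0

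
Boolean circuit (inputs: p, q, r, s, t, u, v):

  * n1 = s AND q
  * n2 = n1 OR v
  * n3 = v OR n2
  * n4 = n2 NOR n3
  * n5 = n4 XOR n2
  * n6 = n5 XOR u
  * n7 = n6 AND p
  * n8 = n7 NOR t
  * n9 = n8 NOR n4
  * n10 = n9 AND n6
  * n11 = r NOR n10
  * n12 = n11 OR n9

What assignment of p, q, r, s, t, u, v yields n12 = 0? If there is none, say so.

p=0, q=0, r=1, s=0, t=1, u=0, v=0

Check with p=0, q=0, r=1, s=0, t=1, u=0, v=0:
n1 = s AND q = 0 AND 0 = 0
n2 = n1 OR v = 0 OR 0 = 0
n3 = v OR n2 = 0 OR 0 = 0
n4 = n2 NOR n3 = 0 NOR 0 = 1
n5 = n4 XOR n2 = 1 XOR 0 = 1
n6 = n5 XOR u = 1 XOR 0 = 1
n7 = n6 AND p = 1 AND 0 = 0
n8 = n7 NOR t = 0 NOR 1 = 0
n9 = n8 NOR n4 = 0 NOR 1 = 0
n10 = n9 AND n6 = 0 AND 1 = 0
n11 = r NOR n10 = 1 NOR 0 = 0
n12 = n11 OR n9 = 0 OR 0 = 0
So n12 = 0 as required.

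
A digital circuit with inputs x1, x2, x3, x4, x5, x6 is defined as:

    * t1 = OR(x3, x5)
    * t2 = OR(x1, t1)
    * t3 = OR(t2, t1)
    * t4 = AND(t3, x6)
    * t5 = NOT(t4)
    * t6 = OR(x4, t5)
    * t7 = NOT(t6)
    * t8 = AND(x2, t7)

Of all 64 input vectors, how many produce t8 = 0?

t8 = AND(x2, t7) must be 0, so at least one of x2, t7 is 0.
Enumerating the 64 input combinations, 57 give t8 = 0 and 7 give t8 = 1.

57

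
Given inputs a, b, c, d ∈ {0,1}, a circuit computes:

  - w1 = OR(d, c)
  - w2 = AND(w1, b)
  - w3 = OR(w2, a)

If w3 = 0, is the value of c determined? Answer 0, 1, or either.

either

Both values of c occur among assignments with w3 = 0:
  c=0: a=0, b=0, c=0, d=0
  c=1: a=0, b=0, c=1, d=0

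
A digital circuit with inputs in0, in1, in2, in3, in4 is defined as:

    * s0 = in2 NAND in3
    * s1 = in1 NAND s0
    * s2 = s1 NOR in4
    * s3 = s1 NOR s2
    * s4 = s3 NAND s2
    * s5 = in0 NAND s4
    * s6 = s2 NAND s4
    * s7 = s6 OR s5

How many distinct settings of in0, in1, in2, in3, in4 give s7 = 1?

s7 = s6 OR s5 must be 1, so at least one of s6, s5 is 1.
Enumerating the 32 input combinations, 29 give s7 = 1 and 3 give s7 = 0.

29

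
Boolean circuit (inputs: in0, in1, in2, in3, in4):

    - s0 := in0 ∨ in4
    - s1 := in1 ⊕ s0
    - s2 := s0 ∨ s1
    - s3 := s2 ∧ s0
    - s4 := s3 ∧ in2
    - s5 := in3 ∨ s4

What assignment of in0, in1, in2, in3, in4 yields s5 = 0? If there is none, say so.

s5 = in3 ∨ s4 must be 0, so both in3 = 0 and s4 = 0.
s4 = s3 ∧ in2 must be 0, so at least one of s3, in2 is 0.
Check with in0=0, in1=1, in2=1, in3=0, in4=0:
s0 = in0 ∨ in4 = 0 ∨ 0 = 0
s1 = in1 ⊕ s0 = 1 ⊕ 0 = 1
s2 = s0 ∨ s1 = 0 ∨ 1 = 1
s3 = s2 ∧ s0 = 1 ∧ 0 = 0
s4 = s3 ∧ in2 = 0 ∧ 1 = 0
s5 = in3 ∨ s4 = 0 ∨ 0 = 0
So s5 = 0 as required.

in0=0, in1=1, in2=1, in3=0, in4=0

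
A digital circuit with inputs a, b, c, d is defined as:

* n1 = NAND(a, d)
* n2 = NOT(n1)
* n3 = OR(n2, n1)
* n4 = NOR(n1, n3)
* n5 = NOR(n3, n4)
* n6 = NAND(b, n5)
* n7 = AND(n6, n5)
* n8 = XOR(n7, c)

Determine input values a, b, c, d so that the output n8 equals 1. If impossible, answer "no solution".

a=0 b=0 c=1 d=0

n8 = XOR(n7, c) must be 1, so n7 and c differ.
Check with a=0 b=0 c=1 d=0:
n1 = NAND(a, d) = NAND(0, 0) = 1
n2 = NOT(n1) = NOT 1 = 0
n3 = OR(n2, n1) = OR(0, 1) = 1
n4 = NOR(n1, n3) = NOR(1, 1) = 0
n5 = NOR(n3, n4) = NOR(1, 0) = 0
n6 = NAND(b, n5) = NAND(0, 0) = 1
n7 = AND(n6, n5) = AND(1, 0) = 0
n8 = XOR(n7, c) = XOR(0, 1) = 1
So n8 = 1 as required.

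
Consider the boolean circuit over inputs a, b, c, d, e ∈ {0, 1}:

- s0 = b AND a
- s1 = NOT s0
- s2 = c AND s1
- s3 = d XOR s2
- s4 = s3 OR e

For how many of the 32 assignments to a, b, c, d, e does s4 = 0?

s4 = s3 OR e must be 0, so both s3 = 0 and e = 0.
s3 = d XOR s2 must be 0, so d and s2 are equal.
Enumerating the 32 input combinations, 8 give s4 = 0 and 24 give s4 = 1.

8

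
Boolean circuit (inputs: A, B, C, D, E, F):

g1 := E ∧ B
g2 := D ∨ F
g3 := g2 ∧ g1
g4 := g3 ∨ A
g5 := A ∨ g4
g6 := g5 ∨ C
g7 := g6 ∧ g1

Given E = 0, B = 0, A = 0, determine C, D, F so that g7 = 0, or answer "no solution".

g7 = g6 ∧ g1 must be 0, so at least one of g6, g1 is 0.
Check with E = 0, B = 0, A = 0 and C=0, D=1, F=0:
g1 = E ∧ B = 0 ∧ 0 = 0
g2 = D ∨ F = 1 ∨ 0 = 1
g3 = g2 ∧ g1 = 1 ∧ 0 = 0
g4 = g3 ∨ A = 0 ∨ 0 = 0
g5 = A ∨ g4 = 0 ∨ 0 = 0
g6 = g5 ∨ C = 0 ∨ 0 = 0
g7 = g6 ∧ g1 = 0 ∧ 0 = 0
So g7 = 0.

C=0 D=1 F=0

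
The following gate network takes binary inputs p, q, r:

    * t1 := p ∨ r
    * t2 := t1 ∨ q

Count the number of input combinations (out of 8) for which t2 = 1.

t2 = t1 ∨ q must be 1, so at least one of t1, q is 1.
Enumerating the 8 input combinations, 7 give t2 = 1 and 1 give t2 = 0.

7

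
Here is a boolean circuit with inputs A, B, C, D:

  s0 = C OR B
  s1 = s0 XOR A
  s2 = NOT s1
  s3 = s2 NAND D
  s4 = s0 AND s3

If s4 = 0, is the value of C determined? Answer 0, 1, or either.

Both values of C occur among assignments with s4 = 0:
  C=0: A=0, B=0, C=0, D=0
  C=1: A=1, B=0, C=1, D=1

either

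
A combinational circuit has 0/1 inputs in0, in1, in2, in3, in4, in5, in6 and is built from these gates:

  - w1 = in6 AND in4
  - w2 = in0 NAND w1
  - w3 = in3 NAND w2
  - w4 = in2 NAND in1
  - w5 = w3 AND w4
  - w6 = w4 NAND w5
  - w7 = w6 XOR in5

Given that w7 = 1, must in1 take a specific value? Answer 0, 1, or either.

Both values of in1 occur among assignments with w7 = 1:
  in1=0: in0=0, in1=0, in2=0, in3=0, in4=0, in5=1, in6=0
  in1=1: in0=0, in1=1, in2=0, in3=0, in4=0, in5=1, in6=0

either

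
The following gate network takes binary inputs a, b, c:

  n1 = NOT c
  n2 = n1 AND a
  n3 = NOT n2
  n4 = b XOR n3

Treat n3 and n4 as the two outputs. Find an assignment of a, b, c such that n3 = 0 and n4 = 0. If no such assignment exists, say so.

a=1, b=0, c=0

Check with a=1, b=0, c=0:
n1 = NOT c = NOT 0 = 1
n2 = n1 AND a = 1 AND 1 = 1
n3 = NOT n2 = NOT 1 = 0
n4 = b XOR n3 = 0 XOR 0 = 0
So n3 = 0 and n4 = 0.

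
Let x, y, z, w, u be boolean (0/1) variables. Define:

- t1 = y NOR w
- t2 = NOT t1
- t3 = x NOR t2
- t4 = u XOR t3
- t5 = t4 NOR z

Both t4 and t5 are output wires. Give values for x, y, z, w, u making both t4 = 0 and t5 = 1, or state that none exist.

x=0, y=0, z=0, w=1, u=0

Check with x=0, y=0, z=0, w=1, u=0:
t1 = y NOR w = 0 NOR 1 = 0
t2 = NOT t1 = NOT 0 = 1
t3 = x NOR t2 = 0 NOR 1 = 0
t4 = u XOR t3 = 0 XOR 0 = 0
t5 = t4 NOR z = 0 NOR 0 = 1
So t4 = 0 and t5 = 1.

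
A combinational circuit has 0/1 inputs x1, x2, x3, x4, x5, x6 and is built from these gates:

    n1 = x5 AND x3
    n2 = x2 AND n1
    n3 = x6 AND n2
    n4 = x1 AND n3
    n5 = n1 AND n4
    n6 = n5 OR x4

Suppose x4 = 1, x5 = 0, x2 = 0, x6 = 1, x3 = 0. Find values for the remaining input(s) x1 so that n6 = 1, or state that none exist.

x1=1

n6 = n5 OR x4 must be 1, so at least one of n5, x4 is 1.
Check with x4 = 1, x5 = 0, x2 = 0, x6 = 1, x3 = 0 and x1=1:
n1 = x5 AND x3 = 0 AND 0 = 0
n2 = x2 AND n1 = 0 AND 0 = 0
n3 = x6 AND n2 = 1 AND 0 = 0
n4 = x1 AND n3 = 1 AND 0 = 0
n5 = n1 AND n4 = 0 AND 0 = 0
n6 = n5 OR x4 = 0 OR 1 = 1
So n6 = 1.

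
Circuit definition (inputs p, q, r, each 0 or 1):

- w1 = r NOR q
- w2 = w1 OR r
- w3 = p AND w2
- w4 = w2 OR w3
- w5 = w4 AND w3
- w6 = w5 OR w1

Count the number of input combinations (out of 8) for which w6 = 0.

4

w6 = w5 OR w1 must be 0, so both w5 = 0 and w1 = 0.
w5 = w4 AND w3 must be 0, so at least one of w4, w3 is 0.
w1 = r NOR q must be 0, so at least one of r, q is 1.
Satisfying assignments:
  p=0, q=0, r=1
  p=0, q=1, r=0
  p=0, q=1, r=1
  p=1, q=1, r=0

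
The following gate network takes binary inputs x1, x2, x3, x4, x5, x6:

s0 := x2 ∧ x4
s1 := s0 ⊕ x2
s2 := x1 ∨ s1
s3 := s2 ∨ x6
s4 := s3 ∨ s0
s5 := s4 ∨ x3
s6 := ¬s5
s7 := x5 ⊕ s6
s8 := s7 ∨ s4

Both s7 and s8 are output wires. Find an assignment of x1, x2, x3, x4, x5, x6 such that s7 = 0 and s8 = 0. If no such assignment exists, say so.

Check with x1=0, x2=0, x3=0, x4=0, x5=1, x6=0:
s0 = x2 ∧ x4 = 0 ∧ 0 = 0
s1 = s0 ⊕ x2 = 0 ⊕ 0 = 0
s2 = x1 ∨ s1 = 0 ∨ 0 = 0
s3 = s2 ∨ x6 = 0 ∨ 0 = 0
s4 = s3 ∨ s0 = 0 ∨ 0 = 0
s5 = s4 ∨ x3 = 0 ∨ 0 = 0
s6 = ¬s5 = ¬0 = 1
s7 = x5 ⊕ s6 = 1 ⊕ 1 = 0
s8 = s7 ∨ s4 = 0 ∨ 0 = 0
So s7 = 0 and s8 = 0.

x1=0, x2=0, x3=0, x4=0, x5=1, x6=0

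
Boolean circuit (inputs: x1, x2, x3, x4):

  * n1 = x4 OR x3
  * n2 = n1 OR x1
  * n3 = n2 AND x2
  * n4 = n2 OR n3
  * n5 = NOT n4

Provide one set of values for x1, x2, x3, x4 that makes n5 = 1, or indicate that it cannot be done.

n5 = NOT n4 must be 1, so n4 = 0.
Check with x1=0, x2=0, x3=0, x4=0:
n1 = x4 OR x3 = 0 OR 0 = 0
n2 = n1 OR x1 = 0 OR 0 = 0
n3 = n2 AND x2 = 0 AND 0 = 0
n4 = n2 OR n3 = 0 OR 0 = 0
n5 = NOT n4 = NOT 0 = 1
So n5 = 1 as required.

x1=0, x2=0, x3=0, x4=0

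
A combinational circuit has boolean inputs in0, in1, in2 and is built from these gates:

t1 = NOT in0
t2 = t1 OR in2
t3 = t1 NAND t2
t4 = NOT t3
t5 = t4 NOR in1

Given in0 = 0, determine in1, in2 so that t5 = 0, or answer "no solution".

in1=1 in2=1

t5 = t4 NOR in1 must be 0, so at least one of t4, in1 is 1.
Check with in0 = 0 and in1=1, in2=1:
t1 = NOT in0 = NOT 0 = 1
t2 = t1 OR in2 = 1 OR 1 = 1
t3 = t1 NAND t2 = 1 NAND 1 = 0
t4 = NOT t3 = NOT 0 = 1
t5 = t4 NOR in1 = 1 NOR 1 = 0
So t5 = 0.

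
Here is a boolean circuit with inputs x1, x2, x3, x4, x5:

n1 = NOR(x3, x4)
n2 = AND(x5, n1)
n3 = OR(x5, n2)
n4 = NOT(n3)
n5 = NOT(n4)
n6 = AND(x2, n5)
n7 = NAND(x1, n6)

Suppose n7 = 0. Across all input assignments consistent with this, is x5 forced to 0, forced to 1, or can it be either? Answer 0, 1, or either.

n7 = NAND(x1, n6) must be 0, so both x1 = 1 and n6 = 1.
n6 = AND(x2, n5) must be 1, so both x2 = 1 and n5 = 1.
Every assignment with n7 = 0 has x5 = 1; there are 4 such assignment(s).
  x1=1, x2=1, x3=0, x4=0, x5=1
  x1=1, x2=1, x3=0, x4=1, x5=1
  x1=1, x2=1, x3=1, x4=0, x5=1
  x1=1, x2=1, x3=1, x4=1, x5=1

1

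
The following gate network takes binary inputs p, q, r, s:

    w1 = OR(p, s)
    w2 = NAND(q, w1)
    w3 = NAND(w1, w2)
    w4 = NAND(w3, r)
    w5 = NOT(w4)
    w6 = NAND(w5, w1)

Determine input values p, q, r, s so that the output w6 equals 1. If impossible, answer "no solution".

p=0, q=1, r=0, s=1

Check with p=0, q=1, r=0, s=1:
w1 = OR(p, s) = OR(0, 1) = 1
w2 = NAND(q, w1) = NAND(1, 1) = 0
w3 = NAND(w1, w2) = NAND(1, 0) = 1
w4 = NAND(w3, r) = NAND(1, 0) = 1
w5 = NOT(w4) = NOT 1 = 0
w6 = NAND(w5, w1) = NAND(0, 1) = 1
So w6 = 1 as required.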